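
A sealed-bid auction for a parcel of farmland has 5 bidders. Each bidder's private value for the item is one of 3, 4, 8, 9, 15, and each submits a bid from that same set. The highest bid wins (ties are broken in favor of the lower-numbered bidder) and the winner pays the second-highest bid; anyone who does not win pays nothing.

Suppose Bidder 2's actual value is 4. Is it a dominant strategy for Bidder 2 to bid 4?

Yes

Check each profile of the others' bids and compare truth against every alternative bid.
Others bid (3, 3, 3, 3): truth gives 1, best alternative gives 1.
Others bid (3, 3, 3, 4): truth gives 0, best alternative gives 0.
Others bid (3, 3, 3, 8): truth gives 0, best alternative gives 0.
Others bid (3, 3, 3, 9): truth gives 0, best alternative gives 0.
Others bid (3, 3, 3, 15): truth gives 0, best alternative gives 0.
Others bid (3, 3, 4, 3): truth gives 0, best alternative gives 0.
(Remaining 619 profiles checked similarly; truth is weakly best in each.)
In every case the truthful bid is at least as good as any alternative, so it is a dominant strategy.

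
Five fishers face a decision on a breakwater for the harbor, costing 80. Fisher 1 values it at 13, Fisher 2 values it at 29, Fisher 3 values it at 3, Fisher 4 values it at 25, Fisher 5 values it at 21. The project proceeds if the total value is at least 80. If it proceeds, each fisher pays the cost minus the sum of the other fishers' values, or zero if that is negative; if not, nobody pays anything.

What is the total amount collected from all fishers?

44

Total value 91 ≥ cost 80, so it is built.
Fisher 1: others sum to 78; max(0, 80 - 78) = 2.
Fisher 2: others sum to 62; max(0, 80 - 62) = 18.
Fisher 3: others sum to 88; max(0, 80 - 88) = 0.
Fisher 4: others sum to 66; max(0, 80 - 66) = 14.
Fisher 5: others sum to 70; max(0, 80 - 70) = 10.
Total collected = 2 + 18 + 0 + 14 + 10 = 44.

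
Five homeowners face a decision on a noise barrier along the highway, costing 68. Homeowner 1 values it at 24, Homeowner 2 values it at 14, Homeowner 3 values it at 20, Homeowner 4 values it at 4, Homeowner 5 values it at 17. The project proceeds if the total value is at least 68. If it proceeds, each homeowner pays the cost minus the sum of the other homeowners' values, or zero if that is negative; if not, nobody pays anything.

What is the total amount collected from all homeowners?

Total value 79 ≥ cost 68, so it is built.
Homeowner 1: others sum to 55; max(0, 68 - 55) = 13.
Homeowner 2: others sum to 65; max(0, 68 - 65) = 3.
Homeowner 3: others sum to 59; max(0, 68 - 59) = 9.
Homeowner 4: others sum to 75; max(0, 68 - 75) = 0.
Homeowner 5: others sum to 62; max(0, 68 - 62) = 6.
Total collected = 13 + 3 + 9 + 0 + 6 = 31.

31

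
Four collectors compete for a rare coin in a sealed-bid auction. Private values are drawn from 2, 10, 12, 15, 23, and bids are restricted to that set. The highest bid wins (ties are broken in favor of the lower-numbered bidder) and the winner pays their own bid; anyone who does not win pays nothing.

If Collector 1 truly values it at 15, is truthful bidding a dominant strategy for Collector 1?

Consider the case where Collector 2 bids 2, Collector 3 bids 2 and Collector 4 bids 2.
Truthful bid 15: wins, pays 15, utility 15 - 15 = 0.
Bid 2 instead: wins, pays 2, utility 15 - 2 = 13.
Since 13 > 0, bidding 2 is strictly better here, so truthful bidding is not dominant.

No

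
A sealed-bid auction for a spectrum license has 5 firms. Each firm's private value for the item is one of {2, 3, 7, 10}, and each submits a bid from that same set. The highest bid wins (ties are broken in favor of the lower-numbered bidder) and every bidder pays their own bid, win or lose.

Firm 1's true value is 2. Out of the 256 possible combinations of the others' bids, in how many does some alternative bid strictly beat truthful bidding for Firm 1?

Others bid (2, 2, 2, 3): truth gives -2; bid 3 gives -1 > -2. Violating.
Others bid (2, 2, 3, 2): truth gives -2; bid 3 gives -1 > -2. Violating.
Others bid (2, 2, 3, 3): truth gives -2; bid 3 gives -1 > -2. Violating.
Others bid (2, 3, 2, 2): truth gives -2; bid 3 gives -1 > -2. Violating.
Others bid (2, 2, 2, 2): truth gives 0; no alternative beats it.
Others bid (2, 2, 2, 7): truth gives -2; no alternative beats it.
(Checking all 256 profiles: 15 have a profitable deviation, 241 do not.)

15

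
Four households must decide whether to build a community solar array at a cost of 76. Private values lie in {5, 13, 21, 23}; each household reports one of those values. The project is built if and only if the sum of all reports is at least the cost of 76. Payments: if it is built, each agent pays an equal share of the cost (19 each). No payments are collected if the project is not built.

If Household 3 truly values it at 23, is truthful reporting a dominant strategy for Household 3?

Yes

Check each profile of the others' reports and compare truth against every alternative report.
Others report (13, 21, 21): truth gives 4, best alternative gives 4.
Others report (13, 21, 23): truth gives 4, best alternative gives 4.
Others report (13, 23, 21): truth gives 4, best alternative gives 4.
Others report (13, 23, 23): truth gives 4, best alternative gives 4.
Others report (21, 13, 21): truth gives 4, best alternative gives 4.
Others report (21, 13, 23): truth gives 4, best alternative gives 4.
(Remaining 58 profiles checked similarly; truth is weakly best in each.)
In every case the truthful report is at least as good as any alternative, so it is a dominant strategy.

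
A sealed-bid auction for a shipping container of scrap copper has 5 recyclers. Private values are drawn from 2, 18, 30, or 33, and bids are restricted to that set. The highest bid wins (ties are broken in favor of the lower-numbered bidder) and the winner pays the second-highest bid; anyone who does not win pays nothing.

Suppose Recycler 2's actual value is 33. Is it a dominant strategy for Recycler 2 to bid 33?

Yes

Check each profile of the others' bids and compare truth against every alternative bid.
Others bid (30, 2, 2, 2): truth gives 3, best alternative gives 0.
Others bid (30, 2, 2, 18): truth gives 3, best alternative gives 0.
Others bid (30, 2, 2, 30): truth gives 3, best alternative gives 0.
Others bid (30, 2, 18, 2): truth gives 3, best alternative gives 0.
Others bid (30, 2, 18, 18): truth gives 3, best alternative gives 0.
Others bid (30, 2, 18, 30): truth gives 3, best alternative gives 0.
(Remaining 250 profiles checked similarly; truth is weakly best in each.)
In every case the truthful bid is at least as good as any alternative, so it is a dominant strategy.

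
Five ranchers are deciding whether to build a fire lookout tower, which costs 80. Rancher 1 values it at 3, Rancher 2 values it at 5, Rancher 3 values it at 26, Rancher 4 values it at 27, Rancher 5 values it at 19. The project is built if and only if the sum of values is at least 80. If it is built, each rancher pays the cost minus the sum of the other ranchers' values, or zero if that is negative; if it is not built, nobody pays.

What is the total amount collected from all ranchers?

Total value 80 ≥ cost 80, so it is built.
Rancher 1: others sum to 77; max(0, 80 - 77) = 3.
Rancher 2: others sum to 75; max(0, 80 - 75) = 5.
Rancher 3: others sum to 54; max(0, 80 - 54) = 26.
Rancher 4: others sum to 53; max(0, 80 - 53) = 27.
Rancher 5: others sum to 61; max(0, 80 - 61) = 19.
Total collected = 3 + 5 + 26 + 27 + 19 = 80.

80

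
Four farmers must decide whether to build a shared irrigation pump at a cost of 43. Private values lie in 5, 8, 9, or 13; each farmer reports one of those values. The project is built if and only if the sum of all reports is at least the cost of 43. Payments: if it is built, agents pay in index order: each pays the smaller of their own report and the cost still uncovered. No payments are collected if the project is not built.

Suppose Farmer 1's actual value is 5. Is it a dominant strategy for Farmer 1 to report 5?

Check each profile of the others' reports and compare truth against every alternative report.
Others report (9, 13, 13): truth gives 0, best alternative gives -3.
Others report (13, 9, 13): truth gives 0, best alternative gives -3.
Others report (13, 13, 9): truth gives 0, best alternative gives -3.
Others report (13, 13, 13): truth gives 0, best alternative gives -3.
Others report (5, 5, 5): truth gives 0, best alternative gives 0.
Others report (5, 5, 8): truth gives 0, best alternative gives 0.
(Remaining 58 profiles checked similarly; truth is weakly best in each.)
In every case the truthful report is at least as good as any alternative, so it is a dominant strategy.

Yes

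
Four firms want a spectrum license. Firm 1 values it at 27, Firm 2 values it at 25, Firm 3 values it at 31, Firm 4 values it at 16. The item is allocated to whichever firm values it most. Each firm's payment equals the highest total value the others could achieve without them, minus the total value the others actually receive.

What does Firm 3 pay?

Firm 3 has the highest value and receives the item.
Without Firm 3, the item would go to the next-highest value, 27, so the others could achieve 27.
With Firm 3 present and winning, the others receive nothing, so their total is 0.
Payment = 27 - 0 = 27.

27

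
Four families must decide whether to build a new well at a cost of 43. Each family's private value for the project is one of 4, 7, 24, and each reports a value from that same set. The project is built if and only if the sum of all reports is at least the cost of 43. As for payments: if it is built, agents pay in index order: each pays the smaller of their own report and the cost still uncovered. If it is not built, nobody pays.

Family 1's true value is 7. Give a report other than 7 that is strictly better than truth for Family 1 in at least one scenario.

Suppose Family 2 reports 4, Family 3 reports 24 and Family 4 reports 24.
Report 7: project built, pays 7, utility 7 - 7 = 0.
Report 4: project built, pays 4, utility 7 - 4 = 3.
So reporting 4 beats truth here (3 > 0).

4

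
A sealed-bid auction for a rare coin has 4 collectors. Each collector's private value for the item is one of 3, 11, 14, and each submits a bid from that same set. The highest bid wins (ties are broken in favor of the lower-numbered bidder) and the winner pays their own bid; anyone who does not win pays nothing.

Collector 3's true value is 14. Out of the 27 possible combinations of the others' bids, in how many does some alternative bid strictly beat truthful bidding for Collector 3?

Others bid (3, 3, 3): truth gives 0; bid 11 gives 3 > 0. Violating.
Others bid (3, 3, 11): truth gives 0; bid 11 gives 3 > 0. Violating.
Others bid (3, 3, 14): truth gives 0; no alternative beats it.
Others bid (3, 11, 3): truth gives 0; no alternative beats it.
(Checking all 27 profiles: 2 have a profitable deviation, 25 do not.)

2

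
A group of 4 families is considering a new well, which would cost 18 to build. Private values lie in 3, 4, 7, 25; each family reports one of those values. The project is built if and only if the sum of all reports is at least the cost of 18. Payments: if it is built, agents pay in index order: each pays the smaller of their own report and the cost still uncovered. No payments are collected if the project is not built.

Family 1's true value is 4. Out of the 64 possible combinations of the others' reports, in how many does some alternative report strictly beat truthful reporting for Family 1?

47

Others report (3, 3, 25): truth gives 0; report 3 gives 1 > 0. Violating.
Others report (3, 4, 25): truth gives 0; report 3 gives 1 > 0. Violating.
Others report (3, 7, 7): truth gives 0; report 3 gives 1 > 0. Violating.
Others report (3, 7, 25): truth gives 0; report 3 gives 1 > 0. Violating.
Others report (3, 3, 3): truth gives 0; no alternative beats it.
Others report (3, 3, 4): truth gives 0; no alternative beats it.
(Checking all 64 profiles: 47 have a profitable deviation, 17 do not.)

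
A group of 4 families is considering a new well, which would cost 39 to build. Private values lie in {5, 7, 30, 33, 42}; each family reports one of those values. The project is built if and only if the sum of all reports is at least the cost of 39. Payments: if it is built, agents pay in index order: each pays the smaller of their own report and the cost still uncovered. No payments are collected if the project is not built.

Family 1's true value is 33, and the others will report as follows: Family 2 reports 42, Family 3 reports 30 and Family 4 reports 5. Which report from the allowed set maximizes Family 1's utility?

5

Report 5: project built, pays 5, utility 33 - 5 = 28.
Report 7: project built, pays 7, utility 33 - 7 = 26.
Report 30: project built, pays 30, utility 33 - 30 = 3.
Report 33: project built, pays 33, utility 33 - 33 = 0.
Report 42: project built, pays 39, utility 33 - 39 = -6.
The best choice is 5 with utility 28.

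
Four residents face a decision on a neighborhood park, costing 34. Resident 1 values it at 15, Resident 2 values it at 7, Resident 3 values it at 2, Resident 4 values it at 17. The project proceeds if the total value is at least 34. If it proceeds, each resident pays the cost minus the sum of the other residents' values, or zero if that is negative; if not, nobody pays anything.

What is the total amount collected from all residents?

Total value 41 ≥ cost 34, so it is built.
Resident 1: others sum to 26; max(0, 34 - 26) = 8.
Resident 2: others sum to 34; max(0, 34 - 34) = 0.
Resident 3: others sum to 39; max(0, 34 - 39) = 0.
Resident 4: others sum to 24; max(0, 34 - 24) = 10.
Total collected = 8 + 0 + 0 + 10 = 18.

18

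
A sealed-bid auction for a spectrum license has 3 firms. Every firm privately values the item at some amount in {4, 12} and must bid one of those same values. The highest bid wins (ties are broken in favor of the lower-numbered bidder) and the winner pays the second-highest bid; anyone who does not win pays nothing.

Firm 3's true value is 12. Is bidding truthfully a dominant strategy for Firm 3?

Check each profile of the others' bids and compare truth against every alternative bid.
Others bid (4, 4): truth gives 8, best alternative gives 0.
Others bid (4, 12): truth gives 0, best alternative gives 0.
Others bid (12, 4): truth gives 0, best alternative gives 0.
Others bid (12, 12): truth gives 0, best alternative gives 0.
In every case the truthful bid is at least as good as any alternative, so it is a dominant strategy.

Yes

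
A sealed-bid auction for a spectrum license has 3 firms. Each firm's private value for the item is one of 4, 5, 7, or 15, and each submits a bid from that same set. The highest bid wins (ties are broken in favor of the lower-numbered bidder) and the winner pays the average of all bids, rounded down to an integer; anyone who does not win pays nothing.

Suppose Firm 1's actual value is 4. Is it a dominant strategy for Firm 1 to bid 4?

Check each profile of the others' bids and compare truth against every alternative bid.
Others bid (5, 5): truth gives 0, best alternative gives -1.
Others bid (4, 4): truth gives 0, best alternative gives 0.
Others bid (4, 5): truth gives 0, best alternative gives 0.
Others bid (4, 7): truth gives 0, best alternative gives 0.
Others bid (4, 15): truth gives 0, best alternative gives 0.
Others bid (5, 4): truth gives 0, best alternative gives 0.
(Remaining 10 profiles checked similarly; truth is weakly best in each.)
In every case the truthful bid is at least as good as any alternative, so it is a dominant strategy.

Yes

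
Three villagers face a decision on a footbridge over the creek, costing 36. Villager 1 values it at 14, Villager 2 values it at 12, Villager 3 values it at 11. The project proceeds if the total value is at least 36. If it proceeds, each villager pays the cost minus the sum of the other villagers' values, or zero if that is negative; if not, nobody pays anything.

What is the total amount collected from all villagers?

Total value 37 ≥ cost 36, so it is built.
Villager 1: others sum to 23; max(0, 36 - 23) = 13.
Villager 2: others sum to 25; max(0, 36 - 25) = 11.
Villager 3: others sum to 26; max(0, 36 - 26) = 10.
Total collected = 13 + 11 + 10 = 34.

34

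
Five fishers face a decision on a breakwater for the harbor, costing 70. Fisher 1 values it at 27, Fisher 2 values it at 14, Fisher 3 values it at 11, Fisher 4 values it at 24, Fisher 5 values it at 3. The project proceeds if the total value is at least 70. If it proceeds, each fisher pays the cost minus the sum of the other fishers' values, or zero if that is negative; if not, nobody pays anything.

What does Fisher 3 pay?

Total value 79 ≥ cost 70, so the project is built.
The other fishers' values sum to 68.
Cost minus that sum is 70 - 68 = 2.

2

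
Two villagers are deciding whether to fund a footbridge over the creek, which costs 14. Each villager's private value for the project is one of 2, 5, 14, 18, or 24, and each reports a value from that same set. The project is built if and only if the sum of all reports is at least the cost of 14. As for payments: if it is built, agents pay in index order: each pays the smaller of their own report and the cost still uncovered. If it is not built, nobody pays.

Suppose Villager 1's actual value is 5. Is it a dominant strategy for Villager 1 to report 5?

No

Consider the case where Villager 2 reports 14.
Truthful report 5: project built, pays 5, utility 5 - 5 = 0.
Report 2 instead: project built, pays 2, utility 5 - 2 = 3.
Since 3 > 0, reporting 2 is strictly better here, so truthful reporting is not dominant.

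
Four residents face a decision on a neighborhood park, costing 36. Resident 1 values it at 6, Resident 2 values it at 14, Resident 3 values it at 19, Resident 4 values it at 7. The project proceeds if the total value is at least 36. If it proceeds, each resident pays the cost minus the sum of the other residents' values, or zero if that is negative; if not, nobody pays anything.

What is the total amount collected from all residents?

13

Total value 46 ≥ cost 36, so it is built.
Resident 1: others sum to 40; max(0, 36 - 40) = 0.
Resident 2: others sum to 32; max(0, 36 - 32) = 4.
Resident 3: others sum to 27; max(0, 36 - 27) = 9.
Resident 4: others sum to 39; max(0, 36 - 39) = 0.
Total collected = 0 + 4 + 9 + 0 = 13.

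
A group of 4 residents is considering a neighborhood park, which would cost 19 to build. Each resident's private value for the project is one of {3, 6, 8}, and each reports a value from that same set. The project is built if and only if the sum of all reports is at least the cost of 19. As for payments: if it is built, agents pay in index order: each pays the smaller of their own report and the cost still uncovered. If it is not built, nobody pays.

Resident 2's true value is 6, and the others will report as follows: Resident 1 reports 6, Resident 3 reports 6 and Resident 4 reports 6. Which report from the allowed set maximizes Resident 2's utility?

3

Report 3: project built, pays 3, utility 6 - 3 = 3.
Report 6: project built, pays 6, utility 6 - 6 = 0.
Report 8: project built, pays 8, utility 6 - 8 = -2.
The best choice is 3 with utility 3.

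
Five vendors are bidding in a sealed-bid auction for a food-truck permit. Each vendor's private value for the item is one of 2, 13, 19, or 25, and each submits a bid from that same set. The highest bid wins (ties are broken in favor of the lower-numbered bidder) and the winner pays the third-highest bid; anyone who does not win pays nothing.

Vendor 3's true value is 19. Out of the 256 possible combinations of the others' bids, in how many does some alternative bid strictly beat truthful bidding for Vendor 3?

Others bid (2, 2, 2, 25): truth gives 0; bid 25 gives 17 > 0. Violating.
Others bid (2, 2, 13, 25): truth gives 0; bid 25 gives 6 > 0. Violating.
Others bid (2, 2, 25, 2): truth gives 0; bid 25 gives 17 > 0. Violating.
Others bid (2, 2, 25, 13): truth gives 0; bid 25 gives 6 > 0. Violating.
Others bid (2, 2, 2, 2): truth gives 17; no alternative beats it.
Others bid (2, 2, 2, 13): truth gives 17; no alternative beats it.
(Checking all 256 profiles: 32 have a profitable deviation, 224 do not.)

32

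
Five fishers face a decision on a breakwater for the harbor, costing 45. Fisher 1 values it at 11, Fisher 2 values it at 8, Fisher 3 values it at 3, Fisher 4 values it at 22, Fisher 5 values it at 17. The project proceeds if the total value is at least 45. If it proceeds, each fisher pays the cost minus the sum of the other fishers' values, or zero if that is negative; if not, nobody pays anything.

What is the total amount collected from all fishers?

Total value 61 ≥ cost 45, so it is built.
Fisher 1: others sum to 50; max(0, 45 - 50) = 0.
Fisher 2: others sum to 53; max(0, 45 - 53) = 0.
Fisher 3: others sum to 58; max(0, 45 - 58) = 0.
Fisher 4: others sum to 39; max(0, 45 - 39) = 6.
Fisher 5: others sum to 44; max(0, 45 - 44) = 1.
Total collected = 0 + 0 + 0 + 6 + 1 = 7.

7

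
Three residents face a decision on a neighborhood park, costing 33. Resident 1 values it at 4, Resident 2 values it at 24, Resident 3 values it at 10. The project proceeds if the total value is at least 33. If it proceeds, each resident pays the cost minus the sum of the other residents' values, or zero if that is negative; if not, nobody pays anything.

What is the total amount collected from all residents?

24

Total value 38 ≥ cost 33, so it is built.
Resident 1: others sum to 34; max(0, 33 - 34) = 0.
Resident 2: others sum to 14; max(0, 33 - 14) = 19.
Resident 3: others sum to 28; max(0, 33 - 28) = 5.
Total collected = 0 + 19 + 5 = 24.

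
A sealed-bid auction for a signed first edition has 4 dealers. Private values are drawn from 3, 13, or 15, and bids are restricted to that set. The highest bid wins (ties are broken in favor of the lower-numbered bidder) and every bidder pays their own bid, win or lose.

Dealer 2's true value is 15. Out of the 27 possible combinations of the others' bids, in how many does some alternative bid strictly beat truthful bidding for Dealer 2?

Others bid (3, 3, 3): truth gives 0; bid 13 gives 2 > 0. Violating.
Others bid (3, 3, 13): truth gives 0; bid 13 gives 2 > 0. Violating.
Others bid (3, 13, 3): truth gives 0; bid 13 gives 2 > 0. Violating.
Others bid (3, 13, 13): truth gives 0; bid 13 gives 2 > 0. Violating.
Others bid (3, 3, 15): truth gives 0; no alternative beats it.
Others bid (3, 13, 15): truth gives 0; no alternative beats it.
(Checking all 27 profiles: 13 have a profitable deviation, 14 do not.)

13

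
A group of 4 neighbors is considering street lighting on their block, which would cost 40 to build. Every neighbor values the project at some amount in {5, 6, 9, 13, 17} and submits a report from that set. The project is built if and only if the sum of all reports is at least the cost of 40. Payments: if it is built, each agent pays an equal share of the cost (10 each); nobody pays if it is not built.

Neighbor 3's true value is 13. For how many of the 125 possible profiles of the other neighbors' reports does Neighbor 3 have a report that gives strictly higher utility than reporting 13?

Others report (5, 5, 13): truth gives 0; report 17 gives 3 > 0. Violating.
Others report (5, 6, 13): truth gives 0; report 17 gives 3 > 0. Violating.
Others report (5, 9, 9): truth gives 0; report 17 gives 3 > 0. Violating.
Others report (5, 13, 5): truth gives 0; report 17 gives 3 > 0. Violating.
Others report (5, 5, 5): truth gives 0; no alternative beats it.
Others report (5, 5, 6): truth gives 0; no alternative beats it.
(Checking all 125 profiles: 18 have a profitable deviation, 107 do not.)

18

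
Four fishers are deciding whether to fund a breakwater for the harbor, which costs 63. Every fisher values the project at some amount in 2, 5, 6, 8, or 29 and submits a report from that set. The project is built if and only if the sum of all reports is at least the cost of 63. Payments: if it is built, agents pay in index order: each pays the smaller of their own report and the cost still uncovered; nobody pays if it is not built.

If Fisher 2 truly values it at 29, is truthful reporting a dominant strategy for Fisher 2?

Consider the case where Fisher 1 reports 2, Fisher 3 reports 29 and Fisher 4 reports 29.
Truthful report 29: project built, pays 29, utility 29 - 29 = 0.
Report 5 instead: project built, pays 5, utility 29 - 5 = 24.
Since 24 > 0, reporting 5 is strictly better here, so truthful reporting is not dominant.

No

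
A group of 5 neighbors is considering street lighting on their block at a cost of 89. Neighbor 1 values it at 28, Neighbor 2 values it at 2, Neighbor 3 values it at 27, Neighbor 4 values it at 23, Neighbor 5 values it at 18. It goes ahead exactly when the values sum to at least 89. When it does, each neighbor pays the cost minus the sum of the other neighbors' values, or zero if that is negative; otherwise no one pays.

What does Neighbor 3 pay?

18

Total value 98 ≥ cost 89, so the project is built.
The other neighbors' values sum to 71.
Cost minus that sum is 89 - 71 = 18.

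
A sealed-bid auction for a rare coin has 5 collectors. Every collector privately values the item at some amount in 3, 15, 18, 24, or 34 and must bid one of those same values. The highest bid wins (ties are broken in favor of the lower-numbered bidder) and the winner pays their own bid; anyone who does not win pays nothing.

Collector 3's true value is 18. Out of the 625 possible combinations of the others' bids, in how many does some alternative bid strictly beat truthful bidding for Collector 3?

Others bid (3, 3, 3, 3): truth gives 0; bid 15 gives 3 > 0. Violating.
Others bid (3, 3, 3, 15): truth gives 0; bid 15 gives 3 > 0. Violating.
Others bid (3, 3, 15, 3): truth gives 0; bid 15 gives 3 > 0. Violating.
Others bid (3, 3, 15, 15): truth gives 0; bid 15 gives 3 > 0. Violating.
Others bid (3, 3, 3, 18): truth gives 0; no alternative beats it.
Others bid (3, 3, 3, 24): truth gives 0; no alternative beats it.
(Checking all 625 profiles: 4 have a profitable deviation, 621 do not.)

4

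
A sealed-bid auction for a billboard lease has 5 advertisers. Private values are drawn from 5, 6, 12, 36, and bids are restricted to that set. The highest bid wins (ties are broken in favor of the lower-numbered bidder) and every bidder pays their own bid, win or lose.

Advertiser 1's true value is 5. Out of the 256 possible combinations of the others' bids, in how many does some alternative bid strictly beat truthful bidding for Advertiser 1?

15

Others bid (5, 5, 5, 6): truth gives -5; bid 6 gives -1 > -5. Violating.
Others bid (5, 5, 6, 5): truth gives -5; bid 6 gives -1 > -5. Violating.
Others bid (5, 5, 6, 6): truth gives -5; bid 6 gives -1 > -5. Violating.
Others bid (5, 6, 5, 5): truth gives -5; bid 6 gives -1 > -5. Violating.
Others bid (5, 5, 5, 5): truth gives 0; no alternative beats it.
Others bid (5, 5, 5, 12): truth gives -5; no alternative beats it.
(Checking all 256 profiles: 15 have a profitable deviation, 241 do not.)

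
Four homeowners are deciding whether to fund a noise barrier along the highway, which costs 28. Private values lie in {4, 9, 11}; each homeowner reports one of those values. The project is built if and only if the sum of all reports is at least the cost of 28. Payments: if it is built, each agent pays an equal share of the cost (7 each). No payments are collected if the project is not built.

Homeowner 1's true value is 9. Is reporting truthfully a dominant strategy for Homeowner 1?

Consider the case where Homeowner 2 reports 4, Homeowner 3 reports 4 and Homeowner 4 reports 9.
Truthful report 9: project not built, utility 0.
Report 11 instead: project built, pays 7, utility 9 - 7 = 2.
Since 2 > 0, reporting 11 is strictly better here, so truthful reporting is not dominant.

No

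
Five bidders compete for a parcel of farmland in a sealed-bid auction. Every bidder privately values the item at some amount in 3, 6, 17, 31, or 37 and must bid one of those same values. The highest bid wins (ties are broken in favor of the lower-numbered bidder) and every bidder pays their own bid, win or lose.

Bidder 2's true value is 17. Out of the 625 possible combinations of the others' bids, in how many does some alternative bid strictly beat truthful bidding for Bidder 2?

579

Others bid (3, 3, 3, 3): truth gives 0; bid 6 gives 11 > 0. Violating.
Others bid (3, 3, 3, 6): truth gives 0; bid 6 gives 11 > 0. Violating.
Others bid (3, 3, 3, 31): truth gives -17; bid 3 gives -3 > -17. Violating.
Others bid (3, 3, 3, 37): truth gives -17; bid 3 gives -3 > -17. Violating.
Others bid (3, 3, 3, 17): truth gives 0; no alternative beats it.
Others bid (3, 3, 6, 17): truth gives 0; no alternative beats it.
(Checking all 625 profiles: 579 have a profitable deviation, 46 do not.)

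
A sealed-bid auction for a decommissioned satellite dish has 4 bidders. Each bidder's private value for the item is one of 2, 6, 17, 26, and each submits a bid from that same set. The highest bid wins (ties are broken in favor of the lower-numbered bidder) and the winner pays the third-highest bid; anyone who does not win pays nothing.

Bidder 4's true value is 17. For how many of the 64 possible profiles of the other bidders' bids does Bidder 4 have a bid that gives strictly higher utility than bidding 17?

12

Others bid (2, 2, 17): truth gives 0; bid 26 gives 15 > 0. Violating.
Others bid (2, 6, 17): truth gives 0; bid 26 gives 11 > 0. Violating.
Others bid (2, 17, 2): truth gives 0; bid 26 gives 15 > 0. Violating.
Others bid (2, 17, 6): truth gives 0; bid 26 gives 11 > 0. Violating.
Others bid (2, 2, 2): truth gives 15; no alternative beats it.
Others bid (2, 2, 6): truth gives 15; no alternative beats it.
(Checking all 64 profiles: 12 have a profitable deviation, 52 do not.)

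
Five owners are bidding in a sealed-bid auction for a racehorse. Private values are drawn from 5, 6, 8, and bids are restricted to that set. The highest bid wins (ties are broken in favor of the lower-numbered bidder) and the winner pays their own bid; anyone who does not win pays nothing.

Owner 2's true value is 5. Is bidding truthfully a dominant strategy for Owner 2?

Yes

Check each profile of the others' bids and compare truth against every alternative bid.
Others bid (5, 5, 5, 5): truth gives 0, best alternative gives -1.
Others bid (5, 5, 5, 6): truth gives 0, best alternative gives -1.
Others bid (5, 5, 6, 5): truth gives 0, best alternative gives -1.
Others bid (5, 5, 6, 6): truth gives 0, best alternative gives -1.
Others bid (5, 6, 5, 5): truth gives 0, best alternative gives -1.
Others bid (5, 6, 5, 6): truth gives 0, best alternative gives -1.
(Remaining 75 profiles checked similarly; truth is weakly best in each.)
In every case the truthful bid is at least as good as any alternative, so it is a dominant strategy.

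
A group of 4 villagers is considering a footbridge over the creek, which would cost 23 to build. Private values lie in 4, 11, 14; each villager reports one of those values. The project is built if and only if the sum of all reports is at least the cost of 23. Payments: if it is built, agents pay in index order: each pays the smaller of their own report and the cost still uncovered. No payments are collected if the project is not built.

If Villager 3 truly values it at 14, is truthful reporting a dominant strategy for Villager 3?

Consider the case where Villager 1 reports 4, Villager 2 reports 4 and Villager 4 reports 4.
Truthful report 14: project built, pays 14, utility 14 - 14 = 0.
Report 11 instead: project built, pays 11, utility 14 - 11 = 3.
Since 3 > 0, reporting 11 is strictly better here, so truthful reporting is not dominant.

No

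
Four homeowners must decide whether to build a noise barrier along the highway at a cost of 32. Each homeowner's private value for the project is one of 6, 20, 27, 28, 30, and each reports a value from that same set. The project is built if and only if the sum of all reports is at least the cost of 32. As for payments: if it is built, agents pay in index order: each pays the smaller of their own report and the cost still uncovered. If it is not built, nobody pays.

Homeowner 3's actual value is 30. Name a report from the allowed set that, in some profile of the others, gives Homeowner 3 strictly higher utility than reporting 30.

Suppose Homeowner 1 reports 6, Homeowner 2 reports 6 and Homeowner 4 reports 20.
Report 30: project built, pays 20, utility 30 - 20 = 10.
Report 6: project built, pays 6, utility 30 - 6 = 24.
So reporting 6 beats truth here (24 > 10).

6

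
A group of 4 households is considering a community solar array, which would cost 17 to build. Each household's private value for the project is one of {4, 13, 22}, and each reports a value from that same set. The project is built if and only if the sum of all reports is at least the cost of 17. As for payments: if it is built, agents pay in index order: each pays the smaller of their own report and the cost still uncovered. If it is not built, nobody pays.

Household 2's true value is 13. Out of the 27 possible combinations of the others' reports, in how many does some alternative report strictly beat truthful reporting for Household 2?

Others report (4, 4, 13): truth gives 0; report 4 gives 9 > 0. Violating.
Others report (4, 4, 22): truth gives 0; report 4 gives 9 > 0. Violating.
Others report (4, 13, 4): truth gives 0; report 4 gives 9 > 0. Violating.
Others report (4, 13, 13): truth gives 0; report 4 gives 9 > 0. Violating.
Others report (4, 4, 4): truth gives 0; no alternative beats it.
Others report (13, 4, 4): truth gives 9; no alternative beats it.
(Checking all 27 profiles: 8 have a profitable deviation, 19 do not.)

8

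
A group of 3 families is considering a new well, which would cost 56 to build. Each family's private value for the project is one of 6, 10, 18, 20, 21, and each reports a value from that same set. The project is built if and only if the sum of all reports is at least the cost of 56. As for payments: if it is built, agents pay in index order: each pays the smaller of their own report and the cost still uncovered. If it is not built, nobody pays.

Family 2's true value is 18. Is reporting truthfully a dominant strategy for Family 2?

Check each profile of the others' reports and compare truth against every alternative report.
Others report (6, 6): truth gives 0, best alternative gives 0.
Others report (6, 10): truth gives 0, best alternative gives 0.
Others report (6, 18): truth gives 0, best alternative gives 0.
Others report (6, 20): truth gives 0, best alternative gives 0.
Others report (6, 21): truth gives 0, best alternative gives 0.
Others report (10, 6): truth gives 0, best alternative gives 0.
(Remaining 19 profiles checked similarly; truth is weakly best in each.)
In every case the truthful report is at least as good as any alternative, so it is a dominant strategy.

Yes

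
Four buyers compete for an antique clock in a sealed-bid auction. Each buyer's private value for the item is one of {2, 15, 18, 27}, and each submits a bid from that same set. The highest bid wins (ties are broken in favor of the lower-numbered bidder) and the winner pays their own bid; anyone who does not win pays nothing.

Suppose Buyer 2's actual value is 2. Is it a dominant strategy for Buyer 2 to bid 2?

Yes

Check each profile of the others' bids and compare truth against every alternative bid.
Others bid (2, 2, 2): truth gives 0, best alternative gives -13.
Others bid (2, 2, 15): truth gives 0, best alternative gives -13.
Others bid (2, 15, 2): truth gives 0, best alternative gives -13.
Others bid (2, 15, 15): truth gives 0, best alternative gives -13.
Others bid (2, 2, 18): truth gives 0, best alternative gives 0.
Others bid (2, 2, 27): truth gives 0, best alternative gives 0.
(Remaining 58 profiles checked similarly; truth is weakly best in each.)
In every case the truthful bid is at least as good as any alternative, so it is a dominant strategy.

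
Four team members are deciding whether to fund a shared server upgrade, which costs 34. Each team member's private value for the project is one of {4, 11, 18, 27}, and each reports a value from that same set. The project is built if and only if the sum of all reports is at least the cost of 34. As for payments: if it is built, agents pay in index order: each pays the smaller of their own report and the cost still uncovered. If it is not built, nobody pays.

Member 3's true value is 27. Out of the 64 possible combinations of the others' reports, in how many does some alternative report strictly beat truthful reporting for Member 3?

Others report (4, 4, 11): truth gives 1; report 18 gives 9 > 1. Violating.
Others report (4, 4, 18): truth gives 1; report 11 gives 16 > 1. Violating.
Others report (4, 4, 27): truth gives 1; report 4 gives 23 > 1. Violating.
Others report (4, 11, 4): truth gives 8; report 18 gives 9 > 8. Violating.
Others report (4, 4, 4): truth gives 1; no alternative beats it.
Others report (4, 27, 4): truth gives 24; no alternative beats it.
(Checking all 64 profiles: 31 have a profitable deviation, 33 do not.)

31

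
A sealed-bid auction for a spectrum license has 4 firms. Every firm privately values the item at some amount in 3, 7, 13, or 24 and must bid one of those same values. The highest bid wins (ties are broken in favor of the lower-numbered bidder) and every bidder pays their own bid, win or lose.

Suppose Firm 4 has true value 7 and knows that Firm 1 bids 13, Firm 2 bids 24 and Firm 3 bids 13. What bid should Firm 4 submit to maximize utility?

Bid 3: loses but pays 3, utility -3.
Bid 7: loses but pays 7, utility -7.
Bid 13: loses but pays 13, utility -13.
Bid 24: loses but pays 24, utility -24.
The best choice is 3 with utility -3.

3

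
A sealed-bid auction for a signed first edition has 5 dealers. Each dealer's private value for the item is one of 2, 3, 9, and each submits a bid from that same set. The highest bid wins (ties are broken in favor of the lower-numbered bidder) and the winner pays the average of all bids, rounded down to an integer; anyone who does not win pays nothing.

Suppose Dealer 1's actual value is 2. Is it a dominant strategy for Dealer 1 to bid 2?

Check each profile of the others' bids and compare truth against every alternative bid.
Others bid (3, 3, 3, 3): truth gives 0, best alternative gives -1.
Others bid (2, 2, 2, 2): truth gives 0, best alternative gives 0.
Others bid (2, 2, 2, 3): truth gives 0, best alternative gives 0.
Others bid (2, 2, 2, 9): truth gives 0, best alternative gives 0.
Others bid (2, 2, 3, 2): truth gives 0, best alternative gives 0.
Others bid (2, 2, 3, 3): truth gives 0, best alternative gives 0.
(Remaining 75 profiles checked similarly; truth is weakly best in each.)
In every case the truthful bid is at least as good as any alternative, so it is a dominant strategy.

Yes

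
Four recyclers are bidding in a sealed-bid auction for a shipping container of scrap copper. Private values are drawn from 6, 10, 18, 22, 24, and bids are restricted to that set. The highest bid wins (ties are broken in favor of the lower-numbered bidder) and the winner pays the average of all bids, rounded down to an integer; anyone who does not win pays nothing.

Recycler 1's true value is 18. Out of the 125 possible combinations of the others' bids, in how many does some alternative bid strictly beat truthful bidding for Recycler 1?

Others bid (6, 6, 6): truth gives 9; bid 6 gives 12 > 9. Violating.
Others bid (6, 6, 10): truth gives 8; bid 10 gives 10 > 8. Violating.
Others bid (6, 6, 22): truth gives 0; bid 22 gives 4 > 0. Violating.
Others bid (6, 6, 24): truth gives 0; bid 24 gives 3 > 0. Violating.
Others bid (6, 6, 18): truth gives 6; no alternative beats it.
Others bid (6, 10, 18): truth gives 5; no alternative beats it.
(Checking all 125 profiles: 38 have a profitable deviation, 87 do not.)

38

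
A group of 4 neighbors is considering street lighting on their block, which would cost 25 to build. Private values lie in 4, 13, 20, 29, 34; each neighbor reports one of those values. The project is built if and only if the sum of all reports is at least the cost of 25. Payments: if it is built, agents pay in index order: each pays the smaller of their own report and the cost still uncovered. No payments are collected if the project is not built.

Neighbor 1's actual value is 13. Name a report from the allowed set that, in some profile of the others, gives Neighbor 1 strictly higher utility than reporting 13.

Suppose Neighbor 2 reports 4, Neighbor 3 reports 4 and Neighbor 4 reports 13.
Report 13: project built, pays 13, utility 13 - 13 = 0.
Report 4: project built, pays 4, utility 13 - 4 = 9.
So reporting 4 beats truth here (9 > 0).

4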